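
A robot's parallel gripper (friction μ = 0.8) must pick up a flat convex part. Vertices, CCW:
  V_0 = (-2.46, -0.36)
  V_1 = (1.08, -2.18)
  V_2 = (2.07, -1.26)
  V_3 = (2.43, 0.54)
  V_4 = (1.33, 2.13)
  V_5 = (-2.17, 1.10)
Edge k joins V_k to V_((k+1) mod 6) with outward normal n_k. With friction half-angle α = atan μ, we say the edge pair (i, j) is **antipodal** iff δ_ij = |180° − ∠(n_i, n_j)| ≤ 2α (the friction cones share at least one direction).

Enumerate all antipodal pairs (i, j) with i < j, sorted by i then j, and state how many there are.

α = atan 0.8 = 38.66°;  2α = 77.32°
n_0 = (-0.4572, -0.8893)
n_1 = (+0.6807, -0.7325)
n_2 = (+0.9806, -0.1961)
n_3 = (+0.8224, +0.5689)
n_4 = (-0.2823, +0.9593)
n_5 = (-0.9808, +0.1948)
  (0,1): δ = 109.89°  ·
  (0,2): δ = 74.10°  ✓
  (0,3): δ = 28.11°  ✓
  (0,4): δ = 43.61°  ✓
  (0,5): δ = 105.97°  ·
  (1,2): δ = 144.21°  ·
  (1,3): δ = 98.22°  ·
  (1,4): δ = 26.50°  ✓
  (1,5): δ = 35.86°  ✓
  (2,3): δ = 134.01°  ·
  (2,4): δ = 62.29°  ✓
  (2,5): δ = 0.08°  ✓
  (3,4): δ = 108.28°  ·
  (3,5): δ = 45.91°  ✓
  (4,5): δ = 117.63°  ·
antipodal pairs: 8

count = 8; pairs: (0,2), (0,3), (0,4), (1,4), (1,5), (2,4), (2,5), (3,5)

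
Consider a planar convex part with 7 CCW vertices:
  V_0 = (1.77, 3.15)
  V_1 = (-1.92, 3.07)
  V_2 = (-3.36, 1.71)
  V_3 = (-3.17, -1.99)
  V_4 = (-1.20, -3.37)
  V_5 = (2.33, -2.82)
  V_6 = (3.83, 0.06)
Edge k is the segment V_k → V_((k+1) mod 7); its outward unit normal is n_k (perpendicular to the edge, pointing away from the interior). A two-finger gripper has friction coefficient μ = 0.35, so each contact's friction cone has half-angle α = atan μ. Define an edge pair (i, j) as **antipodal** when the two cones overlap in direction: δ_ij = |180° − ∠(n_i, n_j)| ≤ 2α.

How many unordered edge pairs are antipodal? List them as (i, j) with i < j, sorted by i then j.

α = atan 0.35 = 19.29°;  2α = 38.58°
n_0 = (-0.0217, +0.9998)
n_1 = (-0.6866, +0.7270)
n_2 = (-0.9987, -0.0513)
n_3 = (-0.5737, -0.8190)
n_4 = (+0.1539, -0.9881)
n_5 = (+0.8869, -0.4619)
n_6 = (+0.8321, +0.5547)
  (0,1): δ = 137.88°  ·
  (0,2): δ = 88.30°  ·
  (0,3): δ = 36.25°  ✓
  (0,4): δ = 7.61°  ✓
  (0,5): δ = 61.25°  ·
  (0,6): δ = 122.45°  ·
  (1,2): δ = 130.42°  ·
  (1,3): δ = 78.37°  ·
  (1,4): δ = 34.51°  ✓
  (1,5): δ = 19.12°  ✓
  (1,6): δ = 80.33°  ·
  (2,3): δ = 127.95°  ·
  (2,4): δ = 84.08°  ·
  (2,5): δ = 30.45°  ✓
  (2,6): δ = 30.75°  ✓
  (3,4): δ = 136.13°  ·
  (3,5): δ = 82.50°  ·
  (3,6): δ = 21.30°  ✓
  (4,5): δ = 126.37°  ·
  (4,6): δ = 65.17°  ·
  (5,6): δ = 118.80°  ·
antipodal pairs: 7

count = 7; pairs: (0,3), (0,4), (1,4), (1,5), (2,5), (2,6), (3,6)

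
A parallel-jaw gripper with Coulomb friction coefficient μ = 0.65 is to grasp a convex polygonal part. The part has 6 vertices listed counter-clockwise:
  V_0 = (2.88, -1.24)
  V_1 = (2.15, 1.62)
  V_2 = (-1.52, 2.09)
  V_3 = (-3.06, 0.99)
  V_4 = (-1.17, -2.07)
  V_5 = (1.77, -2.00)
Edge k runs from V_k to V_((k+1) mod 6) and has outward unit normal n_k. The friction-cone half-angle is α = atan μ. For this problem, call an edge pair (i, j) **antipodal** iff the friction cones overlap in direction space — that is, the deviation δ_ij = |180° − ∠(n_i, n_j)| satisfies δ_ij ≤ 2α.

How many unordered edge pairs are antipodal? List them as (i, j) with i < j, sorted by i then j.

count = 6; pairs: (0,3), (1,3), (1,4), (1,5), (2,4), (2,5)

α = atan 0.65 = 33.02°;  2α = 66.05°
n_0 = (+0.9689, +0.2473)
n_1 = (+0.1270, +0.9919)
n_2 = (-0.5812, +0.8137)
n_3 = (-0.8508, -0.5255)
n_4 = (+0.0238, -0.9997)
n_5 = (+0.5650, -0.8251)
  (0,1): δ = 111.62°  ·
  (0,2): δ = 68.78°  ·
  (0,3): δ = 17.38°  ✓
  (0,4): δ = 77.05°  ·
  (0,5): δ = 110.08°  ·
  (1,2): δ = 137.16°  ·
  (1,3): δ = 51.00°  ✓
  (1,4): δ = 8.66°  ✓
  (1,5): δ = 41.70°  ✓
  (2,3): δ = 93.84°  ·
  (2,4): δ = 34.17°  ✓
  (2,5): δ = 1.14°  ✓
  (3,4): δ = 120.34°  ·
  (3,5): δ = 87.30°  ·
  (4,5): δ = 146.97°  ·
antipodal pairs: 6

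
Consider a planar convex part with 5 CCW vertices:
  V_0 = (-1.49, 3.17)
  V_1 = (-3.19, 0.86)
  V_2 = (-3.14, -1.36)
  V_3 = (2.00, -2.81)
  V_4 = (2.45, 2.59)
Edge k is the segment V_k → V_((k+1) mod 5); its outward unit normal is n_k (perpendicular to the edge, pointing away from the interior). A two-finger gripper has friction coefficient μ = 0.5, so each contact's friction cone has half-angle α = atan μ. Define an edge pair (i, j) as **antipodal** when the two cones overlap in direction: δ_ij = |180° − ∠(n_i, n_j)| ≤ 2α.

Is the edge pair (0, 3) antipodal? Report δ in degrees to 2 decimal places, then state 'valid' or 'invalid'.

δ = 31.59°, valid

α = atan 0.5 = 26.57°;  2α = 53.13°
edge 0: e_0 = (-1.70, -2.31);  n_0 = (-0.8054, +0.5927)
edge 3: e_3 = (+0.45, +5.40);  n_3 = (+0.9965, -0.0830)
∠(n_0, n_3) = 148.41°
δ = |180° − 148.41°| = 31.59°
31.59° ≤ 2α = 53.13°  →  valid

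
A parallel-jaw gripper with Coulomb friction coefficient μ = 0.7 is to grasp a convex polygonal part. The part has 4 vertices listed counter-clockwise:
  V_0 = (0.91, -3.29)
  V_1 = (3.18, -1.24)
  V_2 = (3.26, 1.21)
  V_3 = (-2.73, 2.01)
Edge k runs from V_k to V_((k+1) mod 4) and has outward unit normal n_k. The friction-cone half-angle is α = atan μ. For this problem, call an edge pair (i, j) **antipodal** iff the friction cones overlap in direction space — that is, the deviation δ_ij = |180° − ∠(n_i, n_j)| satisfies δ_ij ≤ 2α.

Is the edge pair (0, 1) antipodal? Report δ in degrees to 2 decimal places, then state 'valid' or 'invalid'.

δ = 133.95°, invalid

α = atan 0.7 = 34.99°;  2α = 69.98°
edge 0: e_0 = (+2.27, +2.05);  n_0 = (+0.6702, -0.7422)
edge 1: e_1 = (+0.08, +2.45);  n_1 = (+0.9995, -0.0326)
∠(n_0, n_1) = 46.05°
δ = |180° − 46.05°| = 133.95°
133.95° > 2α = 69.98°  →  invalid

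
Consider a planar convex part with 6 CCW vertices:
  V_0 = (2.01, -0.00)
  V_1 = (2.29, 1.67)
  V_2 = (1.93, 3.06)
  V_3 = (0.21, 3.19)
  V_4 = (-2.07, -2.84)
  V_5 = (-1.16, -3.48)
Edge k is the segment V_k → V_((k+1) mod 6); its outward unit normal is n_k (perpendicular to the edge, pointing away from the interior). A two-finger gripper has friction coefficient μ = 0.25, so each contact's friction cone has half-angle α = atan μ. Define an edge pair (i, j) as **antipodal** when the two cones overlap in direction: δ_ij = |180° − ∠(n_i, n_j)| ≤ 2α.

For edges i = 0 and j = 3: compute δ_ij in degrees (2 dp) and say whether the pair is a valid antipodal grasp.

α = atan 0.25 = 14.04°;  2α = 28.07°
edge 0: e_0 = (+0.28, +1.67);  n_0 = (+0.9862, -0.1654)
edge 3: e_3 = (-2.28, -6.03);  n_3 = (-0.9354, +0.3537)
∠(n_0, n_3) = 168.81°
δ = |180° − 168.81°| = 11.19°
11.19° ≤ 2α = 28.07°  →  valid

δ = 11.19°, valid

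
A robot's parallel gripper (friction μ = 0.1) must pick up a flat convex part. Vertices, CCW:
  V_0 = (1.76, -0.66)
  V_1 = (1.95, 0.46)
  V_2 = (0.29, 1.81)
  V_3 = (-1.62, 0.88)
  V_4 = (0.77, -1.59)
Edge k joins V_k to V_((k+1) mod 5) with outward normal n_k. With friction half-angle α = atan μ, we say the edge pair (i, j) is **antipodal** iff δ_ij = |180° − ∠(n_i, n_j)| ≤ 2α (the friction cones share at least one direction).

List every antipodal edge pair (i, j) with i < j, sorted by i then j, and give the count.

count = 1; pairs: (1,3)

α = atan 0.1 = 5.71°;  2α = 11.42°
n_0 = (+0.9859, -0.1673)
n_1 = (+0.6309, +0.7758)
n_2 = (-0.4378, +0.8991)
n_3 = (-0.7186, -0.6954)
n_4 = (+0.6847, -0.7288)
  (0,1): δ = 119.49°  ·
  (0,2): δ = 54.41°  ·
  (0,3): δ = 53.69°  ·
  (0,4): δ = 142.84°  ·
  (1,2): δ = 114.92°  ·
  (1,3): δ = 6.82°  ✓
  (1,4): δ = 82.33°  ·
  (2,3): δ = 71.91°  ·
  (2,4): δ = 17.25°  ·
  (3,4): δ = 90.85°  ·
antipodal pairs: 1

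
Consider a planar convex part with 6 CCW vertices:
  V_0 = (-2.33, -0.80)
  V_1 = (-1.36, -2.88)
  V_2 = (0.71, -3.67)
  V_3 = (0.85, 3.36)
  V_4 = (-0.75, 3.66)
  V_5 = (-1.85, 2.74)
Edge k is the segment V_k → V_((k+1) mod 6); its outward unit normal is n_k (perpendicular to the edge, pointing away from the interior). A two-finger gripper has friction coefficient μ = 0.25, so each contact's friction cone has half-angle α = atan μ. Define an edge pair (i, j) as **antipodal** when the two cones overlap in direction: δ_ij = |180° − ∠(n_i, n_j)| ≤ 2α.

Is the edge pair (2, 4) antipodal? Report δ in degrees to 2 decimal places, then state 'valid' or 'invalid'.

δ = 48.95°, invalid

α = atan 0.25 = 14.04°;  2α = 28.07°
edge 2: e_2 = (+0.14, +7.03);  n_2 = (+0.9998, -0.0199)
edge 4: e_4 = (-1.10, -0.92);  n_4 = (-0.6416, +0.7671)
∠(n_2, n_4) = 131.05°
δ = |180° − 131.05°| = 48.95°
48.95° > 2α = 28.07°  →  invalid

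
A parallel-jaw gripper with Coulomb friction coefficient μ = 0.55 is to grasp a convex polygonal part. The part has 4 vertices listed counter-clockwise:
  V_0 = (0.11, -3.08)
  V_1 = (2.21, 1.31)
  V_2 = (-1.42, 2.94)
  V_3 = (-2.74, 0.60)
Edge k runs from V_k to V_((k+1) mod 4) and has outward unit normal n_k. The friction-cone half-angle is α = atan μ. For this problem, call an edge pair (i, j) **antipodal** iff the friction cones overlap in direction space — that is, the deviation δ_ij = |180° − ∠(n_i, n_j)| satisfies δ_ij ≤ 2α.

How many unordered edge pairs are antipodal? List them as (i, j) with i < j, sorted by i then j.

count = 2; pairs: (0,2), (1,3)

α = atan 0.55 = 28.81°;  2α = 57.62°
n_0 = (+0.9021, -0.4315)
n_1 = (+0.4096, +0.9123)
n_2 = (-0.8710, +0.4913)
n_3 = (-0.7906, -0.6123)
  (0,1): δ = 88.62°  ·
  (0,2): δ = 3.86°  ✓
  (0,3): δ = 63.32°  ·
  (1,2): δ = 95.25°  ·
  (1,3): δ = 28.06°  ✓
  (2,3): δ = 112.82°  ·
antipodal pairs: 2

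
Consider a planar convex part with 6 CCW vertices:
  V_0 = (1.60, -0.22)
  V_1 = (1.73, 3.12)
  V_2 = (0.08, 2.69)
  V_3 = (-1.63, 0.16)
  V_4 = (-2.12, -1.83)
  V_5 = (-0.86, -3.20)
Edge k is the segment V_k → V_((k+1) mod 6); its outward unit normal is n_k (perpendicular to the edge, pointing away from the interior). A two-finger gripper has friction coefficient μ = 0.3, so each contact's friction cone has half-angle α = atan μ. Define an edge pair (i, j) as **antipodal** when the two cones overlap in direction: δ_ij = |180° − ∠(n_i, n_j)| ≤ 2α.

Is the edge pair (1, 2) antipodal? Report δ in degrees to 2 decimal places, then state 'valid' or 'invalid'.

δ = 138.66°, invalid

α = atan 0.3 = 16.70°;  2α = 33.40°
edge 1: e_1 = (-1.65, -0.43);  n_1 = (-0.2522, +0.9677)
edge 2: e_2 = (-1.71, -2.53);  n_2 = (-0.8285, +0.5600)
∠(n_1, n_2) = 41.34°
δ = |180° − 41.34°| = 138.66°
138.66° > 2α = 33.40°  →  invalid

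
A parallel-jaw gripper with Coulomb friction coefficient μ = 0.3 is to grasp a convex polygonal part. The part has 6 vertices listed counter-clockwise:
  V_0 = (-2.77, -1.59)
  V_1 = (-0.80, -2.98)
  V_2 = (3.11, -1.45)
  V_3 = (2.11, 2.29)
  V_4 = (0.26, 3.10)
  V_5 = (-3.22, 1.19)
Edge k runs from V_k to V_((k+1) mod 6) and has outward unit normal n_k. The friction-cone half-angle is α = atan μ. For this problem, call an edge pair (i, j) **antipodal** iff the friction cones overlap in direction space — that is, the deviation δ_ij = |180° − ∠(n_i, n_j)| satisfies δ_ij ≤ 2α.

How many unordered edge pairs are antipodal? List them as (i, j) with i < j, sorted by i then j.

α = atan 0.3 = 16.70°;  2α = 33.40°
n_0 = (-0.5765, -0.8171)
n_1 = (+0.3644, -0.9312)
n_2 = (+0.9661, +0.2583)
n_3 = (+0.4011, +0.9160)
n_4 = (-0.4811, +0.8766)
n_5 = (-0.9872, -0.1598)
  (0,1): δ = 123.42°  ·
  (0,2): δ = 39.82°  ·
  (0,3): δ = 11.56°  ✓
  (0,4): δ = 63.97°  ·
  (0,5): δ = 134.40°  ·
  (1,2): δ = 96.40°  ·
  (1,3): δ = 45.02°  ·
  (1,4): δ = 7.39°  ✓
  (1,5): δ = 77.82°  ·
  (2,3): δ = 128.62°  ·
  (2,4): δ = 76.21°  ·
  (2,5): δ = 5.77°  ✓
  (3,4): δ = 127.59°  ·
  (3,5): δ = 57.16°  ·
  (4,5): δ = 109.57°  ·
antipodal pairs: 3

count = 3; pairs: (0,3), (1,4), (2,5)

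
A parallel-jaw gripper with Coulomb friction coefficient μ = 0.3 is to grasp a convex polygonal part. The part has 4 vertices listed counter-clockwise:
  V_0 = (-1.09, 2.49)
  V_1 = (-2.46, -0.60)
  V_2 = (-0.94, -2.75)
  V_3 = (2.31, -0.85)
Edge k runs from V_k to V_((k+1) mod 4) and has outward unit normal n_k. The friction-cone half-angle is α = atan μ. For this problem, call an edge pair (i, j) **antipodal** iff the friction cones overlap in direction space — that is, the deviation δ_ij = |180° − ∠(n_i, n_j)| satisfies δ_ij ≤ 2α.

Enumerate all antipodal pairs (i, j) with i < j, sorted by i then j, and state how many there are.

α = atan 0.3 = 16.70°;  2α = 33.40°
n_0 = (-0.9142, +0.4053)
n_1 = (-0.8165, -0.5773)
n_2 = (+0.5047, -0.8633)
n_3 = (+0.7008, +0.7134)
  (0,1): δ = 120.83°  ·
  (0,2): δ = 35.78°  ·
  (0,3): δ = 69.42°  ·
  (1,2): δ = 94.95°  ·
  (1,3): δ = 10.25°  ✓
  (2,3): δ = 74.80°  ·
antipodal pairs: 1

count = 1; pairs: (1,3)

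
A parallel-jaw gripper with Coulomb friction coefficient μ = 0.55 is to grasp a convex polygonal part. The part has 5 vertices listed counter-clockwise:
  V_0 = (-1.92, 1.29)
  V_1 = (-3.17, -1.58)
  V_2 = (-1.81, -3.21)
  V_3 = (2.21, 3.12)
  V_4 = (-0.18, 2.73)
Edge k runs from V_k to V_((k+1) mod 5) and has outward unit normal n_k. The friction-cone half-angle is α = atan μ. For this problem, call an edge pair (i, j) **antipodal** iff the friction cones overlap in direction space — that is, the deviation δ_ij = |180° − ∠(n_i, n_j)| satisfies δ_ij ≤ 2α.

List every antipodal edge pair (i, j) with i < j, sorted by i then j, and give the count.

count = 3; pairs: (0,2), (2,3), (2,4)

α = atan 0.55 = 28.81°;  2α = 57.62°
n_0 = (-0.9168, +0.3993)
n_1 = (-0.7678, -0.6406)
n_2 = (+0.8442, -0.5361)
n_3 = (-0.1610, +0.9869)
n_4 = (-0.6376, +0.7704)
  (0,1): δ = 116.62°  ·
  (0,2): δ = 8.88°  ✓
  (0,3): δ = 122.80°  ·
  (0,4): δ = 153.15°  ·
  (1,2): δ = 72.26°  ·
  (1,3): δ = 59.43°  ·
  (1,4): δ = 89.77°  ·
  (2,3): δ = 48.31°  ✓
  (2,4): δ = 17.97°  ✓
  (3,4): δ = 149.66°  ·
antipodal pairs: 3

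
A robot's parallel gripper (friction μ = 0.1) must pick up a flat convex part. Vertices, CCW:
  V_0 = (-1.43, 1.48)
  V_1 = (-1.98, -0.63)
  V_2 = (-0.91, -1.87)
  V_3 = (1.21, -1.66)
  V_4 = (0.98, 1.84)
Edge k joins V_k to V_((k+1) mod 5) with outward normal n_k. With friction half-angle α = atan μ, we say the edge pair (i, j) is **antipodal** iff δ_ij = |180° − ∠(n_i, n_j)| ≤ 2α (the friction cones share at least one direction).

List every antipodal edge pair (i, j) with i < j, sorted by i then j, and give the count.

α = atan 0.1 = 5.71°;  2α = 11.42°
n_0 = (-0.9677, +0.2522)
n_1 = (-0.7571, -0.6533)
n_2 = (+0.0986, -0.9951)
n_3 = (+0.9978, +0.0656)
n_4 = (-0.1477, +0.9890)
  (0,1): δ = 124.60°  ·
  (0,2): δ = 69.73°  ·
  (0,3): δ = 18.37°  ·
  (0,4): δ = 113.11°  ·
  (1,2): δ = 125.13°  ·
  (1,3): δ = 37.03°  ·
  (1,4): δ = 57.70°  ·
  (2,3): δ = 91.90°  ·
  (2,4): δ = 2.84°  ✓
  (3,4): δ = 85.26°  ·
antipodal pairs: 1

count = 1; pairs: (2,4)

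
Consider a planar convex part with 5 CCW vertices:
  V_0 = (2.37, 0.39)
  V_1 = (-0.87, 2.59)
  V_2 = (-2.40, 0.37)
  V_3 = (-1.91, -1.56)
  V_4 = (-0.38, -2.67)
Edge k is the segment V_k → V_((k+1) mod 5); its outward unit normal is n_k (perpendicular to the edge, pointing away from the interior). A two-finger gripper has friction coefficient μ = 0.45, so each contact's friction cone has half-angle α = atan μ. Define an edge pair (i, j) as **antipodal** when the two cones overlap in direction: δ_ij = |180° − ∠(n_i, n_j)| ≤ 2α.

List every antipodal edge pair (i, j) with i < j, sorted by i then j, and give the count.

count = 3; pairs: (0,2), (0,3), (1,4)

α = atan 0.45 = 24.23°;  2α = 48.46°
n_0 = (+0.5618, +0.8273)
n_1 = (-0.8234, +0.5675)
n_2 = (-0.9692, -0.2461)
n_3 = (-0.5872, -0.8094)
n_4 = (+0.7438, -0.6684)
  (0,1): δ = 90.40°  ·
  (0,2): δ = 41.58°  ✓
  (0,3): δ = 1.78°  ✓
  (0,4): δ = 82.23°  ·
  (1,2): δ = 131.18°  ·
  (1,3): δ = 91.39°  ·
  (1,4): δ = 7.37°  ✓
  (2,3): δ = 140.21°  ·
  (2,4): δ = 56.19°  ·
  (3,4): δ = 95.99°  ·
antipodal pairs: 3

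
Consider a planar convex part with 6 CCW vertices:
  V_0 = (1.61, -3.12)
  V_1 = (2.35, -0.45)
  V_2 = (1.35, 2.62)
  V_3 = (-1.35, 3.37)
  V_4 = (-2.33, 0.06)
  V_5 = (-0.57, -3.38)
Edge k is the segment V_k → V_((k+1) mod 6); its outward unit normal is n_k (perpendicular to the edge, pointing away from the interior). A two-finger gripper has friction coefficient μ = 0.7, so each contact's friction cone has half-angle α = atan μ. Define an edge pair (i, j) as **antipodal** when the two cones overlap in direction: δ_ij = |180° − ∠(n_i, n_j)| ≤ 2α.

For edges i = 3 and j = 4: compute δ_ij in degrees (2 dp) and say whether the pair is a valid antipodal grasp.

α = atan 0.7 = 34.99°;  2α = 69.98°
edge 3: e_3 = (-0.98, -3.31);  n_3 = (-0.9589, +0.2839)
edge 4: e_4 = (+1.76, -3.44);  n_4 = (-0.8902, -0.4555)
∠(n_3, n_4) = 43.59°
δ = |180° − 43.59°| = 136.41°
136.41° > 2α = 69.98°  →  invalid

δ = 136.41°, invalid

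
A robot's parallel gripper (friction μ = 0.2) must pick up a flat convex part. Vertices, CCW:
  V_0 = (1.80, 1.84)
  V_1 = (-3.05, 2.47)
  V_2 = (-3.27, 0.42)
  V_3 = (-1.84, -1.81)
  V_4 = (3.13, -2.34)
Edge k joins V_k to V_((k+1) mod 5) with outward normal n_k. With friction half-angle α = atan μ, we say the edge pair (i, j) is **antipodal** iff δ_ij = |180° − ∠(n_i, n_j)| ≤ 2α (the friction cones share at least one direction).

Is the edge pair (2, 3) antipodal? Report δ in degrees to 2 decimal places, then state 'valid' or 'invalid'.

α = atan 0.2 = 11.31°;  2α = 22.62°
edge 2: e_2 = (+1.43, -2.23);  n_2 = (-0.8418, -0.5398)
edge 3: e_3 = (+4.97, -0.53);  n_3 = (-0.1060, -0.9944)
∠(n_2, n_3) = 51.24°
δ = |180° − 51.24°| = 128.76°
128.76° > 2α = 22.62°  →  invalid

δ = 128.76°, invalid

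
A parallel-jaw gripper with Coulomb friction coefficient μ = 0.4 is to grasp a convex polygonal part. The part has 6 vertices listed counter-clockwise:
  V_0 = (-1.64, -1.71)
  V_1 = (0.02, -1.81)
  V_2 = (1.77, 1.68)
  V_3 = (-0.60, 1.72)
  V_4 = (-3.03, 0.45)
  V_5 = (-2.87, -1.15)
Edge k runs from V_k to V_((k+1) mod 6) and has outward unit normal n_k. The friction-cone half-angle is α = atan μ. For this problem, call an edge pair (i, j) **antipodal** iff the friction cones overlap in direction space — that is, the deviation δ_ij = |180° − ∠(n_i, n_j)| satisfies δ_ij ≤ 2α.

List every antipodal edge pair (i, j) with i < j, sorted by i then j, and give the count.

count = 5; pairs: (0,2), (0,3), (1,3), (1,4), (2,5)

α = atan 0.4 = 21.80°;  2α = 43.60°
n_0 = (-0.0601, -0.9982)
n_1 = (+0.8939, -0.4482)
n_2 = (+0.0169, +0.9999)
n_3 = (-0.4632, +0.8863)
n_4 = (-0.9950, -0.0995)
n_5 = (-0.4144, -0.9101)
  (0,1): δ = 113.18°  ·
  (0,2): δ = 2.48°  ✓
  (0,3): δ = 31.04°  ✓
  (0,4): δ = 99.16°  ·
  (0,5): δ = 158.97°  ·
  (1,2): δ = 64.34°  ·
  (1,3): δ = 35.78°  ✓
  (1,4): δ = 32.34°  ✓
  (1,5): δ = 92.15°  ·
  (2,3): δ = 151.44°  ·
  (2,4): δ = 83.32°  ·
  (2,5): δ = 23.51°  ✓
  (3,4): δ = 111.88°  ·
  (3,5): δ = 52.07°  ·
  (4,5): δ = 120.19°  ·
antipodal pairs: 5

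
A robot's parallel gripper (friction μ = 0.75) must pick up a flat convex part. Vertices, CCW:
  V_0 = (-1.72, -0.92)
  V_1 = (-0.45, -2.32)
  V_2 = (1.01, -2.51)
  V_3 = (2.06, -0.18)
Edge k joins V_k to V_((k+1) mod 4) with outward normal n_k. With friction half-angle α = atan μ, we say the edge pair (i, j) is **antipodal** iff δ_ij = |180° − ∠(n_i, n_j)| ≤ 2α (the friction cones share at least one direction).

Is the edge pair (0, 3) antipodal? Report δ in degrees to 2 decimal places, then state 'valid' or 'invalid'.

α = atan 0.75 = 36.87°;  2α = 73.74°
edge 0: e_0 = (+1.27, -1.40);  n_0 = (-0.7407, -0.6719)
edge 3: e_3 = (-3.78, -0.74);  n_3 = (-0.1921, +0.9814)
∠(n_0, n_3) = 121.14°
δ = |180° − 121.14°| = 58.86°
58.86° ≤ 2α = 73.74°  →  valid

δ = 58.86°, valid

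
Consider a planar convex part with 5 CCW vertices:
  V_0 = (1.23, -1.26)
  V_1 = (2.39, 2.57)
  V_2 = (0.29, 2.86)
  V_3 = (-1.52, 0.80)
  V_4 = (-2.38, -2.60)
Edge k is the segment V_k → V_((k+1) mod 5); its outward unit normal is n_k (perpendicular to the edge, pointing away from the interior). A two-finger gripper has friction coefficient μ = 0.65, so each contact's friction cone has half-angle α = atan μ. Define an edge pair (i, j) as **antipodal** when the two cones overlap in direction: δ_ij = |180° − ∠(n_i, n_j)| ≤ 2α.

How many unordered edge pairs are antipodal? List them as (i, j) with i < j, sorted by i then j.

count = 5; pairs: (0,2), (0,3), (1,4), (2,4), (3,4)

α = atan 0.65 = 33.02°;  2α = 66.05°
n_0 = (+0.9571, -0.2899)
n_1 = (+0.1368, +0.9906)
n_2 = (-0.7512, +0.6601)
n_3 = (-0.9695, +0.2452)
n_4 = (+0.3480, -0.9375)
  (0,1): δ = 81.01°  ·
  (0,2): δ = 24.45°  ✓
  (0,3): δ = 2.66°  ✓
  (0,4): δ = 127.21°  ·
  (1,2): δ = 123.44°  ·
  (1,3): δ = 96.33°  ·
  (1,4): δ = 28.23°  ✓
  (2,3): δ = 152.89°  ·
  (2,4): δ = 28.33°  ✓
  (3,4): δ = 55.44°  ✓
antipodal pairs: 5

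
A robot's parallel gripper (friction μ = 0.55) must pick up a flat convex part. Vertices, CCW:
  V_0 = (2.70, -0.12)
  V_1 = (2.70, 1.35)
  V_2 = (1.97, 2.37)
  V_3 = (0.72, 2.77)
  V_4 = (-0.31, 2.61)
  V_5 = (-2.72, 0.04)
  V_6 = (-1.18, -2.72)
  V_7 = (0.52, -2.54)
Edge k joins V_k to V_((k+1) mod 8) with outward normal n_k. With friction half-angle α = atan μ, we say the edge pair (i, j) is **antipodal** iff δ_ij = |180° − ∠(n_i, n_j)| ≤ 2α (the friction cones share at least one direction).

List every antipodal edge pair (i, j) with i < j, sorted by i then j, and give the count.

count = 9; pairs: (0,4), (0,5), (1,5), (2,5), (2,6), (3,6), (3,7), (4,6), (4,7)

α = atan 0.55 = 28.81°;  2α = 57.62°
n_0 = (+1.0000, -0.0000)
n_1 = (+0.8132, +0.5820)
n_2 = (+0.3048, +0.9524)
n_3 = (-0.1535, +0.9881)
n_4 = (-0.7294, +0.6840)
n_5 = (-0.8733, -0.4873)
n_6 = (+0.1053, -0.9944)
n_7 = (+0.7430, -0.6693)
  (0,1): δ = 144.41°  ·
  (0,2): δ = 107.74°  ·
  (0,3): δ = 81.17°  ·
  (0,4): δ = 43.16°  ✓
  (0,5): δ = 29.16°  ✓
  (0,6): δ = 96.04°  ·
  (0,7): δ = 137.99°  ·
  (1,2): δ = 143.34°  ·
  (1,3): δ = 116.76°  ·
  (1,4): δ = 78.75°  ·
  (1,5): δ = 6.43°  ✓
  (1,6): δ = 60.45°  ·
  (1,7): δ = 102.40°  ·
  (2,3): δ = 153.43°  ·
  (2,4): δ = 115.42°  ·
  (2,5): δ = 43.10°  ✓
  (2,6): δ = 23.79°  ✓
  (2,7): δ = 65.73°  ·
  (3,4): δ = 141.99°  ·
  (3,5): δ = 69.67°  ·
  (3,6): δ = 2.79°  ✓
  (3,7): δ = 39.16°  ✓
  (4,5): δ = 107.68°  ·
  (4,6): δ = 40.80°  ✓
  (4,7): δ = 1.15°  ✓
  (5,6): δ = 113.12°  ·
  (5,7): δ = 71.17°  ·
  (6,7): δ = 138.06°  ·
antipodal pairs: 9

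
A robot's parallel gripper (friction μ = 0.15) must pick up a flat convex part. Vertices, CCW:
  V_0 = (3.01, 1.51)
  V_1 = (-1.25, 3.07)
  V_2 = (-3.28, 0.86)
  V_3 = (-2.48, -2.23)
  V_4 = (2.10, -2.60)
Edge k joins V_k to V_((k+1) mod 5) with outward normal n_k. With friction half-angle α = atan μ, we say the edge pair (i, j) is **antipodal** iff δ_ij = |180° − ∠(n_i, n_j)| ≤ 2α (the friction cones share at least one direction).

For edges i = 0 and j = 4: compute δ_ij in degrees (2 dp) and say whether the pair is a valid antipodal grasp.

α = atan 0.15 = 8.53°;  2α = 17.06°
edge 0: e_0 = (-4.26, +1.56);  n_0 = (+0.3439, +0.9390)
edge 4: e_4 = (+0.91, +4.11);  n_4 = (+0.9764, -0.2162)
∠(n_0, n_4) = 82.37°
δ = |180° − 82.37°| = 97.63°
97.63° > 2α = 17.06°  →  invalid

δ = 97.63°, invalid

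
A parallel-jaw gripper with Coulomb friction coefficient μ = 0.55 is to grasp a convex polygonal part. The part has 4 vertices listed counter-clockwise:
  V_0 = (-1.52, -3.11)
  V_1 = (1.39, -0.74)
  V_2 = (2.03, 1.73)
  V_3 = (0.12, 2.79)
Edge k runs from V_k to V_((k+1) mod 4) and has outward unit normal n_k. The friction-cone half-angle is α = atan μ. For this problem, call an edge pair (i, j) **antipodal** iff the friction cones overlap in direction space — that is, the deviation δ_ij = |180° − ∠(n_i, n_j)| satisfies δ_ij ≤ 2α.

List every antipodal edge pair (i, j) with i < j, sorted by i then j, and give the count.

α = atan 0.55 = 28.81°;  2α = 57.62°
n_0 = (+0.6315, -0.7754)
n_1 = (+0.9680, -0.2508)
n_2 = (+0.4853, +0.8744)
n_3 = (-0.9635, +0.2678)
  (0,1): δ = 143.69°  ·
  (0,2): δ = 68.19°  ·
  (0,3): δ = 35.31°  ✓
  (1,2): δ = 104.50°  ·
  (1,3): δ = 1.01°  ✓
  (2,3): δ = 76.50°  ·
antipodal pairs: 2

count = 2; pairs: (0,3), (1,3)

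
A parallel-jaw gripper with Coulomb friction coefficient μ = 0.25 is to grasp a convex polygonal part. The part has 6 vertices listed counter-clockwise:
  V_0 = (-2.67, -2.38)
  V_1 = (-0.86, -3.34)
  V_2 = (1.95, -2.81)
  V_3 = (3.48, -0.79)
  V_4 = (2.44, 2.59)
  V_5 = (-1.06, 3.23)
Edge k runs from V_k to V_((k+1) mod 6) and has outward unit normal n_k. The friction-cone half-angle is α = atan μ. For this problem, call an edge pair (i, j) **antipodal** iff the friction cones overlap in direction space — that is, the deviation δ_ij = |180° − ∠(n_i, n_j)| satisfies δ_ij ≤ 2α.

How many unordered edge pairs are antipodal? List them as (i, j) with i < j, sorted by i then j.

count = 3; pairs: (0,4), (1,4), (2,5)

α = atan 0.25 = 14.04°;  2α = 28.07°
n_0 = (-0.4686, -0.8834)
n_1 = (+0.1853, -0.9827)
n_2 = (+0.7971, -0.6038)
n_3 = (+0.9558, +0.2941)
n_4 = (+0.1799, +0.9837)
n_5 = (-0.9612, +0.2759)
  (0,1): δ = 141.38°  ·
  (0,2): δ = 99.20°  ·
  (0,3): δ = 44.96°  ·
  (0,4): δ = 17.58°  ✓
  (0,5): δ = 101.93°  ·
  (1,2): δ = 137.82°  ·
  (1,3): δ = 83.58°  ·
  (1,4): δ = 21.04°  ✓
  (1,5): δ = 63.31°  ·
  (2,3): δ = 125.76°  ·
  (2,4): δ = 63.22°  ·
  (2,5): δ = 21.13°  ✓
  (3,4): δ = 117.47°  ·
  (3,5): δ = 33.12°  ·
  (4,5): δ = 95.65°  ·
antipodal pairs: 3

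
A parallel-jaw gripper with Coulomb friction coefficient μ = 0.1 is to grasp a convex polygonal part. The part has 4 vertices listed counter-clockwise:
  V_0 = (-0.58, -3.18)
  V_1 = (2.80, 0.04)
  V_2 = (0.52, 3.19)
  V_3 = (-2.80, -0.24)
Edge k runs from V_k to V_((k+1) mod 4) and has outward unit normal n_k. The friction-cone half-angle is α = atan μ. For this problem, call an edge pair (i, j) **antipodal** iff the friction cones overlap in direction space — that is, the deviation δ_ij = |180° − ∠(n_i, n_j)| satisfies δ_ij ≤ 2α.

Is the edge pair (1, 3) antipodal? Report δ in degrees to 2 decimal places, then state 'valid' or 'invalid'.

α = atan 0.1 = 5.71°;  2α = 11.42°
edge 1: e_1 = (-2.28, +3.15);  n_1 = (+0.8101, +0.5863)
edge 3: e_3 = (+2.22, -2.94);  n_3 = (-0.7980, -0.6026)
∠(n_1, n_3) = 178.84°
δ = |180° − 178.84°| = 1.16°
1.16° ≤ 2α = 11.42°  →  valid

δ = 1.16°, valid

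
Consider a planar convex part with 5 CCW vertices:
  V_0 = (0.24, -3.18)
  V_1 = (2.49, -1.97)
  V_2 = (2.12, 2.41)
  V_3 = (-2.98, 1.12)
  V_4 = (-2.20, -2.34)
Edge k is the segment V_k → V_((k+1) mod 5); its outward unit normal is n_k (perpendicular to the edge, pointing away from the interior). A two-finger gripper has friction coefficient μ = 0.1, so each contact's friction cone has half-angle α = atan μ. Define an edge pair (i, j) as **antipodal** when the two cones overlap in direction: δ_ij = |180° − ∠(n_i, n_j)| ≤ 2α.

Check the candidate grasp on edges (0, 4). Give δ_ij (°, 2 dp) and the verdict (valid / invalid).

δ = 132.73°, invalid

α = atan 0.1 = 5.71°;  2α = 11.42°
edge 0: e_0 = (+2.25, +1.21);  n_0 = (+0.4736, -0.8807)
edge 4: e_4 = (+2.44, -0.84);  n_4 = (-0.3255, -0.9455)
∠(n_0, n_4) = 47.27°
δ = |180° − 47.27°| = 132.73°
132.73° > 2α = 11.42°  →  invalid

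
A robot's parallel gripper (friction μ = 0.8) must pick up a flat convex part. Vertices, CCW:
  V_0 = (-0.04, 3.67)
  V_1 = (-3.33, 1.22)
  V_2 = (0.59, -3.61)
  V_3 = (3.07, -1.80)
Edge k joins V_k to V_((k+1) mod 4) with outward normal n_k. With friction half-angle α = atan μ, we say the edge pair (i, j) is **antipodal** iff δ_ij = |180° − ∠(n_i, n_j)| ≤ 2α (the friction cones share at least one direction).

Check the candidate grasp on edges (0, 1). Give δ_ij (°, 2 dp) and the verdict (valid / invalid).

α = atan 0.8 = 38.66°;  2α = 77.32°
edge 0: e_0 = (-3.29, -2.45);  n_0 = (-0.5973, +0.8020)
edge 1: e_1 = (+3.92, -4.83);  n_1 = (-0.7765, -0.6302)
∠(n_0, n_1) = 92.39°
δ = |180° − 92.39°| = 87.61°
87.61° > 2α = 77.32°  →  invalid

δ = 87.61°, invalid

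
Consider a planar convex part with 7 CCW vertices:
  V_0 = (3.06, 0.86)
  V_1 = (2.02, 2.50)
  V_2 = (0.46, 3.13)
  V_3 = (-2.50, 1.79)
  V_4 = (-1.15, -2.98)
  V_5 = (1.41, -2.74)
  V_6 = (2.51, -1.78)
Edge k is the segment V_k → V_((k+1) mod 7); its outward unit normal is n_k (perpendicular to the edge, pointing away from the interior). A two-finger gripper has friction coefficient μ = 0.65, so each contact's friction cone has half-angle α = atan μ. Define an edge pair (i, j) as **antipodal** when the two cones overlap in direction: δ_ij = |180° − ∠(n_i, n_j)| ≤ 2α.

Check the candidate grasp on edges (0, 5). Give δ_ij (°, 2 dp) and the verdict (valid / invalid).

α = atan 0.65 = 33.02°;  2α = 66.05°
edge 0: e_0 = (-1.04, +1.64);  n_0 = (+0.8445, +0.5355)
edge 5: e_5 = (+1.10, +0.96);  n_5 = (+0.6575, -0.7534)
∠(n_0, n_5) = 81.27°
δ = |180° − 81.27°| = 98.73°
98.73° > 2α = 66.05°  →  invalid

δ = 98.73°, invalid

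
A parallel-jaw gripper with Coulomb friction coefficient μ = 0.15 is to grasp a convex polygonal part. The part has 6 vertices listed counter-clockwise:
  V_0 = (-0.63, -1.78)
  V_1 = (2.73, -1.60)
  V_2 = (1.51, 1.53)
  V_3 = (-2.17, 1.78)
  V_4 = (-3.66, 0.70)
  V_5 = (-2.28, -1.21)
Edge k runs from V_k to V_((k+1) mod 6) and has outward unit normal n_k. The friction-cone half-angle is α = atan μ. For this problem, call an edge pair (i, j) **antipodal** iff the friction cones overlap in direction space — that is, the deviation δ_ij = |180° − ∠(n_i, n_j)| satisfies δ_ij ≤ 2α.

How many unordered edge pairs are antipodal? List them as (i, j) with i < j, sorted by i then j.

α = atan 0.15 = 8.53°;  2α = 17.06°
n_0 = (+0.0535, -0.9986)
n_1 = (+0.9317, +0.3632)
n_2 = (+0.0678, +0.9977)
n_3 = (-0.5869, +0.8097)
n_4 = (-0.8106, -0.5856)
n_5 = (-0.3265, -0.9452)
  (0,1): δ = 71.77°  ·
  (0,2): δ = 6.95°  ✓
  (0,3): δ = 32.87°  ·
  (0,4): δ = 122.78°  ·
  (0,5): δ = 157.88°  ·
  (1,2): δ = 115.18°  ·
  (1,3): δ = 75.36°  ·
  (1,4): δ = 14.55°  ✓
  (1,5): δ = 49.65°  ·
  (2,3): δ = 140.18°  ·
  (2,4): δ = 50.26°  ·
  (2,5): δ = 15.17°  ✓
  (3,4): δ = 90.09°  ·
  (3,5): δ = 54.99°  ·
  (4,5): δ = 144.91°  ·
antipodal pairs: 3

count = 3; pairs: (0,2), (1,4), (2,5)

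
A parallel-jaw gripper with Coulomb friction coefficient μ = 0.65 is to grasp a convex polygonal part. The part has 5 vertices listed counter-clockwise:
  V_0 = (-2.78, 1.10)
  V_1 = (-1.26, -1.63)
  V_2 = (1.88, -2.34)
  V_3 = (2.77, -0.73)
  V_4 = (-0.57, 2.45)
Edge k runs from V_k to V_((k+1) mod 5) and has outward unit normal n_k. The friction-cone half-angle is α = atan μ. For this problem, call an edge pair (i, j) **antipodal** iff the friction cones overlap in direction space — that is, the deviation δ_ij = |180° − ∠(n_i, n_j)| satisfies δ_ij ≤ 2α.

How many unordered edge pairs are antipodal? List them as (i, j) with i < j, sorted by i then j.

α = atan 0.65 = 33.02°;  2α = 66.05°
n_0 = (-0.8737, -0.4865)
n_1 = (-0.2205, -0.9754)
n_2 = (+0.8752, -0.4838)
n_3 = (+0.6895, +0.7242)
n_4 = (-0.5213, +0.8534)
  (0,1): δ = 131.85°  ·
  (0,2): δ = 58.04°  ✓
  (0,3): δ = 17.30°  ✓
  (0,4): δ = 92.31°  ·
  (1,2): δ = 106.19°  ·
  (1,3): δ = 30.85°  ✓
  (1,4): δ = 44.16°  ✓
  (2,3): δ = 104.66°  ·
  (2,4): δ = 29.65°  ✓
  (3,4): δ = 104.99°  ·
antipodal pairs: 5

count = 5; pairs: (0,2), (0,3), (1,3), (1,4), (2,4)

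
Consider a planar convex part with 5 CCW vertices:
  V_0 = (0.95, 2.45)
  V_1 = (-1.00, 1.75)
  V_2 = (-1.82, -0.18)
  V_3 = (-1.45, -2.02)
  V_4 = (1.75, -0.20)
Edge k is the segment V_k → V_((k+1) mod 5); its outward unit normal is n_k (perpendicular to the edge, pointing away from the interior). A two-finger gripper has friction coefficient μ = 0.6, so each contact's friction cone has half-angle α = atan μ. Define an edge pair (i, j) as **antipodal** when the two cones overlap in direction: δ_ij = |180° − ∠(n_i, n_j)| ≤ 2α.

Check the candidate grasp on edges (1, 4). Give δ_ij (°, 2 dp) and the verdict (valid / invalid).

δ = 39.82°, valid

α = atan 0.6 = 30.96°;  2α = 61.93°
edge 1: e_1 = (-0.82, -1.93);  n_1 = (-0.9204, +0.3910)
edge 4: e_4 = (-0.80, +2.65);  n_4 = (+0.9573, +0.2890)
∠(n_1, n_4) = 140.18°
δ = |180° − 140.18°| = 39.82°
39.82° ≤ 2α = 61.93°  →  valid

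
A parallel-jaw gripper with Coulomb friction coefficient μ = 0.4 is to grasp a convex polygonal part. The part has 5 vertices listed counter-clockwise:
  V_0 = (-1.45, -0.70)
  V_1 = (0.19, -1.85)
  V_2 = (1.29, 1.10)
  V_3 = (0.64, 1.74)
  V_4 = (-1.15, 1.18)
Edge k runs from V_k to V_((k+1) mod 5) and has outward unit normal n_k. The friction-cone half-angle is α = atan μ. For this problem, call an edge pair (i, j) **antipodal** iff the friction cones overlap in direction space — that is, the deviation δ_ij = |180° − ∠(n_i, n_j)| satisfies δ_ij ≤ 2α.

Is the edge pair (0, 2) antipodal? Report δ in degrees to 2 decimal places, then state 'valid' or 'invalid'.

α = atan 0.4 = 21.80°;  2α = 43.60°
edge 0: e_0 = (+1.64, -1.15);  n_0 = (-0.5741, -0.8188)
edge 2: e_2 = (-0.65, +0.64);  n_2 = (+0.7016, +0.7126)
∠(n_0, n_2) = 170.48°
δ = |180° − 170.48°| = 9.52°
9.52° ≤ 2α = 43.60°  →  valid

δ = 9.52°, valid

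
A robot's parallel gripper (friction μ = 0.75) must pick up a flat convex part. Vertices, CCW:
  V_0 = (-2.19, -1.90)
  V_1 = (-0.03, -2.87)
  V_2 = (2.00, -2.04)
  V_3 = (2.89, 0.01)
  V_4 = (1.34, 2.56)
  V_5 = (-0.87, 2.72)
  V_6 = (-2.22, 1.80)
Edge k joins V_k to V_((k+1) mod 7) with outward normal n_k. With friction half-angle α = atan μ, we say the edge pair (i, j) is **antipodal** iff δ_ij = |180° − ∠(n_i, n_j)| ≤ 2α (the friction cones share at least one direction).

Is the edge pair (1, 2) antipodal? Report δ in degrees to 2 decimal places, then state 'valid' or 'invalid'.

δ = 135.71°, invalid

α = atan 0.75 = 36.87°;  2α = 73.74°
edge 1: e_1 = (+2.03, +0.83);  n_1 = (+0.3785, -0.9256)
edge 2: e_2 = (+0.89, +2.05);  n_2 = (+0.9173, -0.3982)
∠(n_1, n_2) = 44.29°
δ = |180° − 44.29°| = 135.71°
135.71° > 2α = 73.74°  →  invalid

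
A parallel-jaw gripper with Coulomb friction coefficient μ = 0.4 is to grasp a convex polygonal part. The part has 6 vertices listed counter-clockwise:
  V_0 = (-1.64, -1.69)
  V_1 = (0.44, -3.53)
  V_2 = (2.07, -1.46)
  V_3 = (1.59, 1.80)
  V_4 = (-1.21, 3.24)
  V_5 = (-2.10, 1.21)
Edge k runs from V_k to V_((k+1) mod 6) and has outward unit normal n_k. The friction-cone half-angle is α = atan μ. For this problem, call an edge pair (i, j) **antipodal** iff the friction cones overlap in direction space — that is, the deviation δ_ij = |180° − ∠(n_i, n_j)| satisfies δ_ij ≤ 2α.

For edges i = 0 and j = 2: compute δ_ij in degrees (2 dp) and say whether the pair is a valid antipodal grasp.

α = atan 0.4 = 21.80°;  2α = 43.60°
edge 0: e_0 = (+2.08, -1.84);  n_0 = (-0.6626, -0.7490)
edge 2: e_2 = (-0.48, +3.26);  n_2 = (+0.9893, +0.1457)
∠(n_0, n_2) = 139.87°
δ = |180° − 139.87°| = 40.13°
40.13° ≤ 2α = 43.60°  →  valid

δ = 40.13°, valid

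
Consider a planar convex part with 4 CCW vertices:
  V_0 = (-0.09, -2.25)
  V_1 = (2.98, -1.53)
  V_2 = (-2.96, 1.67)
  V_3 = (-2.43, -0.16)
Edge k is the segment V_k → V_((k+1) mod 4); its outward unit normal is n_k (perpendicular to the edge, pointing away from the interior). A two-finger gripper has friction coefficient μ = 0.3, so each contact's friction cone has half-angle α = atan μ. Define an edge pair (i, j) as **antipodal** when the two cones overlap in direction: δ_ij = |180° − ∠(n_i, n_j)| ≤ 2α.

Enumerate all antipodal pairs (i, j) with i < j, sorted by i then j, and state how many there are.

count = 1; pairs: (1,3)

α = atan 0.3 = 16.70°;  2α = 33.40°
n_0 = (+0.2283, -0.9736)
n_1 = (+0.4743, +0.8804)
n_2 = (-0.9605, -0.2782)
n_3 = (-0.6661, -0.7458)
  (0,1): δ = 41.51°  ·
  (0,2): δ = 92.95°  ·
  (0,3): δ = 125.03°  ·
  (1,2): δ = 45.54°  ·
  (1,3): δ = 13.46°  ✓
  (2,3): δ = 147.92°  ·
antipodal pairs: 1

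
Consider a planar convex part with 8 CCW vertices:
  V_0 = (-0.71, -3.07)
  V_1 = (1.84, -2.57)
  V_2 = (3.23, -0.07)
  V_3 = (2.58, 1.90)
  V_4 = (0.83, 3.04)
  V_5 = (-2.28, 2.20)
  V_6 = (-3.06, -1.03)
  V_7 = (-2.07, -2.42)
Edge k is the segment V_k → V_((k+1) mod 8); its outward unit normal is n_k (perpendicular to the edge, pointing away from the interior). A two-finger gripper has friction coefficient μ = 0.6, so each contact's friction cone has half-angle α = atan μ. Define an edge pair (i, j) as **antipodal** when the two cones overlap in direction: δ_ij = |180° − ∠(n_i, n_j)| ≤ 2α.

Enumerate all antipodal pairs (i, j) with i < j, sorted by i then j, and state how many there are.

α = atan 0.6 = 30.96°;  2α = 61.93°
n_0 = (+0.1924, -0.9813)
n_1 = (+0.8740, -0.4859)
n_2 = (+0.9496, +0.3133)
n_3 = (+0.5458, +0.8379)
n_4 = (-0.2608, +0.9654)
n_5 = (-0.9721, +0.2347)
n_6 = (-0.8145, -0.5801)
n_7 = (-0.4312, -0.9022)
  (0,1): δ = 130.17°  ·
  (0,2): δ = 82.83°  ·
  (0,3): δ = 44.18°  ✓
  (0,4): δ = 4.02°  ✓
  (0,5): δ = 65.33°  ·
  (0,6): δ = 114.37°  ·
  (0,7): δ = 143.36°  ·
  (1,2): δ = 132.67°  ·
  (1,3): δ = 94.01°  ·
  (1,4): δ = 45.81°  ✓
  (1,5): δ = 15.50°  ✓
  (1,6): δ = 64.53°  ·
  (1,7): δ = 93.53°  ·
  (2,3): δ = 141.34°  ·
  (2,4): δ = 93.15°  ·
  (2,5): δ = 31.84°  ✓
  (2,6): δ = 17.20°  ✓
  (2,7): δ = 46.19°  ✓
  (3,4): δ = 131.80°  ·
  (3,5): δ = 70.49°  ·
  (3,6): δ = 21.46°  ✓
  (3,7): δ = 7.54°  ✓
  (4,5): δ = 118.69°  ·
  (4,6): δ = 69.66°  ·
  (4,7): δ = 40.66°  ✓
  (5,6): δ = 130.96°  ·
  (5,7): δ = 101.97°  ·
  (6,7): δ = 151.00°  ·
antipodal pairs: 10

count = 10; pairs: (0,3), (0,4), (1,4), (1,5), (2,5), (2,6), (2,7), (3,6), (3,7), (4,7)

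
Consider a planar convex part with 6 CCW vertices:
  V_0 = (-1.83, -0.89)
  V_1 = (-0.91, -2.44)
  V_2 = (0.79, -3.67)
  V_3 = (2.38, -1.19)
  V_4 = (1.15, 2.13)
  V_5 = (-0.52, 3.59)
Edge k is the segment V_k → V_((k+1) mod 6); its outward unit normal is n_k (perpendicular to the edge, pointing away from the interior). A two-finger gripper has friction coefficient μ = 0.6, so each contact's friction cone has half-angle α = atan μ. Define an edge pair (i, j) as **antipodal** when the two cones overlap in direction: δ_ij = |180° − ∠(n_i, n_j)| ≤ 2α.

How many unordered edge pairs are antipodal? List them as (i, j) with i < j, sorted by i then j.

α = atan 0.6 = 30.96°;  2α = 61.93°
n_0 = (-0.8599, -0.5104)
n_1 = (-0.5862, -0.8102)
n_2 = (+0.8418, -0.5397)
n_3 = (+0.9377, +0.3474)
n_4 = (+0.6582, +0.7529)
n_5 = (-0.9598, +0.2807)
  (0,1): δ = 156.58°  ·
  (0,2): δ = 63.36°  ·
  (0,3): δ = 10.36°  ✓
  (0,4): δ = 18.15°  ✓
  (0,5): δ = 133.01°  ·
  (1,2): δ = 86.78°  ·
  (1,3): δ = 33.78°  ✓
  (1,4): δ = 5.27°  ✓
  (1,5): δ = 109.59°  ·
  (2,3): δ = 127.01°  ·
  (2,4): δ = 98.50°  ·
  (2,5): δ = 16.37°  ✓
  (3,4): δ = 151.49°  ·
  (3,5): δ = 36.63°  ✓
  (4,5): δ = 65.14°  ·
antipodal pairs: 6

count = 6; pairs: (0,3), (0,4), (1,3), (1,4), (2,5), (3,5)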